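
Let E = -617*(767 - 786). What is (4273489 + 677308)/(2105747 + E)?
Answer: 4950797/2117470 ≈ 2.3381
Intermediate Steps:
E = 11723 (E = -617*(-19) = 11723)
(4273489 + 677308)/(2105747 + E) = (4273489 + 677308)/(2105747 + 11723) = 4950797/2117470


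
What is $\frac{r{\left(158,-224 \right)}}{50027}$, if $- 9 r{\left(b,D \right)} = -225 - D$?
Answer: $\frac{1}{450243} \approx 2.221 \cdot 10^{-6}$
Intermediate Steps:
$r{\left(b,D \right)} = 25 + \frac{D}{9}$ ($r{\left(b,D \right)} = - \frac{-225 - D}{9} = 25 + \frac{D}{9}$)
$\frac{r{\left(158,-224 \right)}}{50027} = \frac{25 + \frac{1}{9} \left(-224\right)}{50027} = \left(25 - \frac{224}{9}\right) \frac{1}{50027} = \frac{1}{9} \cdot \frac{1}{50027} = \frac{1}{450243}$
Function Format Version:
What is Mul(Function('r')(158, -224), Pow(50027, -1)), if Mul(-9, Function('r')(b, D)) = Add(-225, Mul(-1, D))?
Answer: Rational(1, 450243) ≈ 2.2210e-6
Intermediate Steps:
Function('r')(b, D) = Add(25, Mul(Rational(1, 9), D)) (Function('r')(b, D) = Mul(Rational(-1, 9), Add(-225, Mul(-1, D))) = Add(25, Mul(Rational(1, 9), D)))
Mul(Function('r')(158, -224), Pow(50027, -1)) = Mul(Add(25, Mul(Rational(1, 9), -224)), Pow(50027, -1)) = Mul(Add(25, Rational(-224, 9)), Rational(1, 50027)) = Mul(Rational(1, 9), Rational(1, 50027)) = Rational(1, 450243)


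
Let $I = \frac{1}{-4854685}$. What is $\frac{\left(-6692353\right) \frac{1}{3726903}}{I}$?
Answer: $\frac{32489265723805}{3726903} \approx 8.7175 \cdot 10^{6}$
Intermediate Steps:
$I = - \frac{1}{4854685} \approx -2.0599 \cdot 10^{-7}$
$\frac{\left(-6692353\right) \frac{1}{3726903}}{I} = \frac{\left(-6692353\right) \frac{1}{3726903}}{- \frac{1}{4854685}} = \left(-6692353\right) \frac{1}{3726903} \left(-4854685\right) = \left(- \frac{6692353}{3726903}\right) \left(-4854685\right) = \frac{32489265723805}{3726903}$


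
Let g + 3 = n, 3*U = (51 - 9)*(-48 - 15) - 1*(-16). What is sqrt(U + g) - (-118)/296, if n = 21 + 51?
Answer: 59/148 + I*sqrt(7269)/3 ≈ 0.39865 + 28.419*I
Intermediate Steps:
U = -2630/3 (U = ((51 - 9)*(-48 - 15) - 1*(-16))/3 = (42*(-63) + 16)/3 = (-2646 + 16)/3 = (1/3)*(-2630) = -2630/3 ≈ -876.67)
n = 72
g = 69 (g = -3 + 72 = 69)
sqrt(U + g) - (-118)/296 = sqrt(-2630/3 + 69) - (-118)/296 = sqrt(-2423/3) - (-118)/296 = I*sqrt(7269)/3 - 1*(-59/148) = I*sqrt(7269)/3 + 59/148 = 59/148 + I*sqrt(7269)/3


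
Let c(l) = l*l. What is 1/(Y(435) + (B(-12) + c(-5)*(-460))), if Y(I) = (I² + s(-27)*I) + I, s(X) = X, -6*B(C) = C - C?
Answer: 1/166415 ≈ 6.0091e-6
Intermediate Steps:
c(l) = l²
B(C) = 0 (B(C) = -(C - C)/6 = -⅙*0 = 0)
Y(I) = I² - 26*I (Y(I) = (I² - 27*I) + I = I² - 26*I)
1/(Y(435) + (B(-12) + c(-5)*(-460))) = 1/(435*(-26 + 435) + (0 + (-5)²*(-460))) = 1/(435*409 + (0 + 25*(-460))) = 1/(177915 + (0 - 11500)) = 1/(177915 - 11500) = 1/166415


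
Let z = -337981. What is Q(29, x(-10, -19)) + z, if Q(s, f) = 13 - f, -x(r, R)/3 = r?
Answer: -337998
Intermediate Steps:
x(r, R) = -3*r
Q(29, x(-10, -19)) + z = (13 - (-3)*(-10)) - 337981 = (13 - 1*30) - 337981 = (13 - 30) - 337981 = -17 - 337981 = -337998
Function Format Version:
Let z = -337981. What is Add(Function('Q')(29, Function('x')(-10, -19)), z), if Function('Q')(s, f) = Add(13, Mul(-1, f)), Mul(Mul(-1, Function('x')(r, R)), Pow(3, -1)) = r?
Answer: -337998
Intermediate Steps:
Function('x')(r, R) = Mul(-3, r)
Add(Function('Q')(29, Function('x')(-10, -19)), z) = Add(Add(13, Mul(-1, Mul(-3, -10))), -337981) = Add(Add(13, Mul(-1, 30)), -337981) = Add(Add(13, -30), -337981) = Add(-17, -337981) = -337998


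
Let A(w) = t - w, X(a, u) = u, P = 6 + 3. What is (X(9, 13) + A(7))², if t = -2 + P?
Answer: 169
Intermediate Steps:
P = 9
t = 7 (t = -2 + 9 = 7)
A(w) = 7 - w
(X(9, 13) + A(7))² = (13 + (7 - 1*7))² = (13 + (7 - 7))² = (13 + 0)² = 13² = 169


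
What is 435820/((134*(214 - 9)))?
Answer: 43582/2747 ≈ 15.865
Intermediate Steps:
435820/((134*(214 - 9))) = 435820/((134*205)) = 435820/27470 = 435820*(1/27470) = 43582/2747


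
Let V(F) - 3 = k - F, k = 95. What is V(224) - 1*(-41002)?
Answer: 40876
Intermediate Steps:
V(F) = 98 - F (V(F) = 3 + (95 - F) = 98 - F)
V(224) - 1*(-41002) = (98 - 1*224) - 1*(-41002) = (98 - 224) + 41002 = -126 + 41002 = 40876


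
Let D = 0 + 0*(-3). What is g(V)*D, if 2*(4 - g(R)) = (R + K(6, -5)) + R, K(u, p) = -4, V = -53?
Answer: 0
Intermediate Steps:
g(R) = 6 - R (g(R) = 4 - ((R - 4) + R)/2 = 4 - ((-4 + R) + R)/2 = 4 - (-4 + 2*R)/2 = 4 + (2 - R) = 6 - R)
D = 0 (D = 0 + 0 = 0)
g(V)*D = (6 - 1*(-53))*0 = (6 + 53)*0 = 59*0 = 0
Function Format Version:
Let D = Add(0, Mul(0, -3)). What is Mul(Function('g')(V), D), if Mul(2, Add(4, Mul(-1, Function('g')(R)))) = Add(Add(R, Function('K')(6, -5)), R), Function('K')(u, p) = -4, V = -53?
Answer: 0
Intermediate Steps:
Function('g')(R) = Add(6, Mul(-1, R)) (Function('g')(R) = Add(4, Mul(Rational(-1, 2), Add(Add(R, -4), R))) = Add(4, Mul(Rational(-1, 2), Add(Add(-4, R), R))) = Add(4, Mul(Rational(-1, 2), Add(-4, Mul(2, R)))) = Add(4, Add(2, Mul(-1, R))) = Add(6, Mul(-1, R)))
D = 0 (D = Add(0, 0) = 0)
Mul(Function('g')(V), D) = Mul(Add(6, Mul(-1, -53)), 0) = Mul(Add(6, 53), 0) = Mul(59, 0) = 0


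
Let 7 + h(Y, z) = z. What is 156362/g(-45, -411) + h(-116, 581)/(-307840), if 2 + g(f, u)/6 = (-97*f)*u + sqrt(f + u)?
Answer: -4871928780921857/297234634643394240 - 156362*I*sqrt(114)/9655490990235 ≈ -0.016391 - 1.7291e-7*I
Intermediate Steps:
g(f, u) = -12 + 6*sqrt(f + u) - 582*f*u (g(f, u) = -12 + 6*((-97*f)*u + sqrt(f + u)) = -12 + 6*(-97*f*u + sqrt(f + u)) = -12 + 6*(sqrt(f + u) - 97*f*u) = -12 + (6*sqrt(f + u) - 582*f*u) = -12 + 6*sqrt(f + u) - 582*f*u)
h(Y, z) = -7 + z
156362/g(-45, -411) + h(-116, 581)/(-307840) = 156362/(-12 + 6*sqrt(-45 - 411) - 582*(-45)*(-411)) + (-7 + 581)/(-307840) = 156362/(-12 + 6*sqrt(-456) - 10764090) + 574*(-1/307840) = 156362/(-12 + 6*(2*I*sqrt(114)) - 10764090) - 287/153920 = 156362/(-12 + 12*I*sqrt(114) - 10764090) - 287/153920 = 156362/(-10764102 + 12*I*sqrt(114)) - 287/153920 = -287/153920 + 156362/(-10764102 + 12*I*sqrt(114))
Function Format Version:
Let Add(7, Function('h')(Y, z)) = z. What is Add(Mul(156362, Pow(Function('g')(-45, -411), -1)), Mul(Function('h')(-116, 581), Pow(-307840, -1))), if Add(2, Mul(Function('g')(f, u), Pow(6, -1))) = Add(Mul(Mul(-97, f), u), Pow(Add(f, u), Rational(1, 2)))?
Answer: Add(Rational(-4871928780921857, 297234634643394240), Mul(Rational(-156362, 9655490990235), I, Pow(114, Rational(1, 2)))) ≈ Add(-0.016391, Mul(-1.7291e-7, I))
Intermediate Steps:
Function('g')(f, u) = Add(-12, Mul(6, Pow(Add(f, u), Rational(1, 2))), Mul(-582, f, u)) (Function('g')(f, u) = Add(-12, Mul(6, Add(Mul(Mul(-97, f), u), Pow(Add(f, u), Rational(1, 2))))) = Add(-12, Mul(6, Add(Mul(-97, f, u), Pow(Add(f, u), Rational(1, 2))))) = Add(-12, Mul(6, Add(Pow(Add(f, u), Rational(1, 2)), Mul(-97, f, u)))) = Add(-12, Add(Mul(6, Pow(Add(f, u), Rational(1, 2))), Mul(-582, f, u))) = Add(-12, Mul(6, Pow(Add(f, u), Rational(1, 2))), Mul(-582, f, u)))
Function('h')(Y, z) = Add(-7, z)
Add(Mul(156362, Pow(Function('g')(-45, -411), -1)), Mul(Function('h')(-116, 581), Pow(-307840, -1))) = Add(Mul(156362, Pow(Add(-12, Mul(6, Pow(Add(-45, -411), Rational(1, 2))), Mul(-582, -45, -411)), -1)), Mul(Add(-7, 581), Pow(-307840, -1))) = Add(Mul(156362, Pow(Add(-12, Mul(6, Pow(-456, Rational(1, 2))), -10764090), -1)), Mul(574, Rational(-1, 307840))) = Add(Mul(156362, Pow(Add(-12, Mul(6, Mul(2, I, Pow(114, Rational(1, 2)))), -10764090), -1)), Rational(-287, 153920)) = Add(Mul(156362, Pow(Add(-12, Mul(12, I, Pow(114, Rational(1, 2))), -10764090), -1)), Rational(-287, 153920)) = Add(Mul(156362, Pow(Add(-10764102, Mul(12, I, Pow(114, Rational(1, 2)))), -1)), Rational(-287, 153920)) = Add(Rational(-287, 153920), Mul(156362, Pow(Add(-10764102, Mul(12, I, Pow(114, Rational(1, 2)))), -1)))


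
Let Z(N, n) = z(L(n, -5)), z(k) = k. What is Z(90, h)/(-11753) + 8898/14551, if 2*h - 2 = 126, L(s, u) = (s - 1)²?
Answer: 6689325/24431129 ≈ 0.27380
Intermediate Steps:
L(s, u) = (-1 + s)²
h = 64 (h = 1 + (½)*126 = 1 + 63 = 64)
Z(N, n) = (-1 + n)²
Z(90, h)/(-11753) + 8898/14551 = (-1 + 64)²/(-11753) + 8898/14551 = 63²*(-1/11753) + 8898*(1/14551) = 3969*(-1/11753) + 8898/14551 = -567/1679 + 8898/14551 = 6689325/24431129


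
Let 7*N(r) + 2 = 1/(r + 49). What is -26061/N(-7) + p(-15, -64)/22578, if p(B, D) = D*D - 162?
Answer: 86495736187/936987 ≈ 92313.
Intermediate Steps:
N(r) = -2/7 + 1/(7*(49 + r)) (N(r) = -2/7 + 1/(7*(r + 49)) = -2/7 + 1/(7*(49 + r)))
p(B, D) = -162 + D² (p(B, D) = D² - 162 = -162 + D²)
-26061/N(-7) + p(-15, -64)/22578 = -26061*7*(49 - 7)/(-97 - 2*(-7)) + (-162 + (-64)²)/22578 = -26061*294/(-97 + 14) + (-162 + 4096)*(1/22578) = -26061/((⅐)*(1/42)*(-83)) + 3934*(1/22578) = -26061/(-83/294) + 1967/11289 = -26061*(-294/83) + 1967/11289 = 7661934/83 + 1967/11289 = 86495736187/936987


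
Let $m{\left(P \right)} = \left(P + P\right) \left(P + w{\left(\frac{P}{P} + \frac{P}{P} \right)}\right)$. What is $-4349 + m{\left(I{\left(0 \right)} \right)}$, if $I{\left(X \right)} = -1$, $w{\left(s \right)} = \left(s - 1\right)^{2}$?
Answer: $-4349$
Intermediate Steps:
$w{\left(s \right)} = \left(-1 + s\right)^{2}$
$m{\left(P \right)} = 2 P \left(1 + P\right)$ ($m{\left(P \right)} = \left(P + P\right) \left(P + \left(-1 + \left(\frac{P}{P} + \frac{P}{P}\right)\right)^{2}\right) = 2 P \left(P + \left(-1 + \left(1 + 1\right)\right)^{2}\right) = 2 P \left(P + \left(-1 + 2\right)^{2}\right) = 2 P \left(P + 1^{2}\right) = 2 P \left(P + 1\right) = 2 P \left(1 + P\right)$)
$-4349 + m{\left(I{\left(0 \right)} \right)} = -4349 + 2 \left(-1\right) \left(1 - 1\right) = -4349 + 2 \left(-1\right) 0 = -4349 + 0 = -4349$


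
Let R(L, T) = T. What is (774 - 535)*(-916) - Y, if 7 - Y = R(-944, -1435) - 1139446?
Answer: -1359812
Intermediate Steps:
Y = 1140888 (Y = 7 - (-1435 - 1139446) = 7 - 1*(-1140881) = 7 + 1140881 = 1140888)
(774 - 535)*(-916) - Y = (774 - 535)*(-916) - 1*1140888 = 239*(-916) - 1140888 = -218924 - 1140888 = -1359812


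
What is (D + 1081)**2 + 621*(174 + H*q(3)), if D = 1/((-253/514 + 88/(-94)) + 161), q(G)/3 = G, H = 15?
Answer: 20217159064003949290/14860493014761 ≈ 1.3605e+6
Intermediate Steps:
q(G) = 3*G
D = 24158/3854931 (D = 1/((-253*1/514 + 88*(-1/94)) + 161) = 1/((-253/514 - 44/47) + 161) = 1/(-34507/24158 + 161) = 1/(3854931/24158) = 24158/3854931 ≈ 0.0062668)
(D + 1081)**2 + 621*(174 + H*q(3)) = (24158/3854931 + 1081)**2 + 621*(174 + 15*(3*3)) = (4167204569/3854931)**2 + 621*(174 + 15*9) = 17365593919894475761/14860493014761 + 621*(174 + 135) = 17365593919894475761/14860493014761 + 621*309 = 17365593919894475761/14860493014761 + 191889 = 20217159064003949290/14860493014761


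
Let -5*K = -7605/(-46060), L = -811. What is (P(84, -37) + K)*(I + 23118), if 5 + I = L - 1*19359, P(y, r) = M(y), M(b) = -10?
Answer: -1360022103/46060 ≈ -29527.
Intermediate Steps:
P(y, r) = -10
K = -1521/46060 (K = -(-1521)/(-46060) = -(-1521)*(-1)/46060 = -⅕*1521/9212 = -1521/46060 ≈ -0.033022)
I = -20175 (I = -5 + (-811 - 1*19359) = -5 + (-811 - 19359) = -5 - 20170 = -20175)
(P(84, -37) + K)*(I + 23118) = (-10 - 1521/46060)*(-20175 + 23118) = -462121/46060*2943 = -1360022103/46060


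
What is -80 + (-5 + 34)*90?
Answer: 2530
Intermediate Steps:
-80 + (-5 + 34)*90 = -80 + 29*90 = -80 + 2610 = 2530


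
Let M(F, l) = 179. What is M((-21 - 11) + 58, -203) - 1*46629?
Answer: -46450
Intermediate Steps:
M((-21 - 11) + 58, -203) - 1*46629 = 179 - 1*46629 = 179 - 46629 = -46450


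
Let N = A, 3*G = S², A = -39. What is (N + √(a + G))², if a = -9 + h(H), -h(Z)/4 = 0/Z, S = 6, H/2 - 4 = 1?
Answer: (39 - √3)² ≈ 1388.9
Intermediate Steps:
H = 10 (H = 8 + 2*1 = 8 + 2 = 10)
h(Z) = 0 (h(Z) = -0/Z = -4*0 = 0)
G = 12 (G = (⅓)*6² = (⅓)*36 = 12)
a = -9 (a = -9 + 0 = -9)
N = -39
(N + √(a + G))² = (-39 + √(-9 + 12))² = (-39 + √3)²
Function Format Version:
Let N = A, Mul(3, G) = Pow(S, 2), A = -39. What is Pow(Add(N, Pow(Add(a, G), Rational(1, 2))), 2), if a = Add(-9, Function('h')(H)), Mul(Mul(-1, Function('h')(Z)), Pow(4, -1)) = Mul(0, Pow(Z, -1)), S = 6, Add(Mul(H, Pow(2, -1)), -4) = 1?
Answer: Pow(Add(39, Mul(-1, Pow(3, Rational(1, 2)))), 2) ≈ 1388.9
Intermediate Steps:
H = 10 (H = Add(8, Mul(2, 1)) = Add(8, 2) = 10)
Function('h')(Z) = 0 (Function('h')(Z) = Mul(-4, Mul(0, Pow(Z, -1))) = Mul(-4, 0) = 0)
G = 12 (G = Mul(Rational(1, 3), Pow(6, 2)) = Mul(Rational(1, 3), 36) = 12)
a = -9 (a = Add(-9, 0) = -9)
N = -39
Pow(Add(N, Pow(Add(a, G), Rational(1, 2))), 2) = Pow(Add(-39, Pow(Add(-9, 12), Rational(1, 2))), 2) = Pow(Add(-39, Pow(3, Rational(1, 2))), 2)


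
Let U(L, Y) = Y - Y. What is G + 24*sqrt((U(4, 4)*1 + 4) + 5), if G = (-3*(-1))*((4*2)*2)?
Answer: 120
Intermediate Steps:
U(L, Y) = 0
G = 48 (G = 3*(8*2) = 3*16 = 48)
G + 24*sqrt((U(4, 4)*1 + 4) + 5) = 48 + 24*sqrt((0*1 + 4) + 5) = 48 + 24*sqrt((0 + 4) + 5) = 48 + 24*sqrt(4 + 5) = 48 + 24*sqrt(9) = 48 + 24*3 = 48 + 72 = 120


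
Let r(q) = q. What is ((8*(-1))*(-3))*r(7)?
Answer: 168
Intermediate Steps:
((8*(-1))*(-3))*r(7) = ((8*(-1))*(-3))*7 = -8*(-3)*7 = 24*7 = 168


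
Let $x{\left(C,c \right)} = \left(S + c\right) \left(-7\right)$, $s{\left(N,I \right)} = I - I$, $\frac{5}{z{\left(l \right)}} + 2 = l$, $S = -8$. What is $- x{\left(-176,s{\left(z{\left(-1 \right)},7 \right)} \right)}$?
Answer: $-56$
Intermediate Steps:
$z{\left(l \right)} = \frac{5}{-2 + l}$
$s{\left(N,I \right)} = 0$
$x{\left(C,c \right)} = 56 - 7 c$ ($x{\left(C,c \right)} = \left(-8 + c\right) \left(-7\right) = 56 - 7 c$)
$- x{\left(-176,s{\left(z{\left(-1 \right)},7 \right)} \right)} = - (56 - 0) = - (56 + 0) = \left(-1\right) 56 = -56$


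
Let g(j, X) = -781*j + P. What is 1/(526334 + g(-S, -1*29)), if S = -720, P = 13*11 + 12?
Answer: -1/35831 ≈ -2.7909e-5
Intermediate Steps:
P = 155 (P = 143 + 12 = 155)
g(j, X) = 155 - 781*j (g(j, X) = -781*j + 155 = 155 - 781*j)
1/(526334 + g(-S, -1*29)) = 1/(526334 + (155 - (-781)*(-720))) = 1/(526334 + (155 - 781*720)) = 1/(526334 + (155 - 562320)) = 1/(526334 - 562165) = 1/(-35831) = -1/35831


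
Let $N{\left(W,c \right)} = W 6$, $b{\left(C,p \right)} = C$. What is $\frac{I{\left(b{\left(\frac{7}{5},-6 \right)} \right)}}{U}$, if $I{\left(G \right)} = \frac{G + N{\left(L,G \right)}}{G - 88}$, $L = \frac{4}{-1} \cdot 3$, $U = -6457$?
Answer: $- \frac{353}{2795881} \approx -0.00012626$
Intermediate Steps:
$L = -12$ ($L = 4 \left(-1\right) 3 = \left(-4\right) 3 = -12$)
$N{\left(W,c \right)} = 6 W$
$I{\left(G \right)} = \frac{-72 + G}{-88 + G}$ ($I{\left(G \right)} = \frac{G + 6 \left(-12\right)}{G - 88} = \frac{G - 72}{-88 + G} = \frac{-72 + G}{-88 + G}$)
$\frac{I{\left(b{\left(\frac{7}{5},-6 \right)} \right)}}{U} = \frac{\frac{1}{-88 + \frac{7}{5}} \left(-72 + \frac{7}{5}\right)}{-6457} = \frac{-72 + 7 \cdot \frac{1}{5}}{-88 + 7 \cdot \frac{1}{5}} \left(- \frac{1}{6457}\right) = \frac{-72 + \frac{7}{5}}{-88 + \frac{7}{5}} \left(- \frac{1}{6457}\right) = \frac{1}{- \frac{433}{5}} \left(- \frac{353}{5}\right) \left(- \frac{1}{6457}\right) = \left(- \frac{5}{433}\right) \left(- \frac{353}{5}\right) \left(- \frac{1}{6457}\right) = \frac{353}{433} \left(- \frac{1}{6457}\right) = - \frac{353}{2795881}$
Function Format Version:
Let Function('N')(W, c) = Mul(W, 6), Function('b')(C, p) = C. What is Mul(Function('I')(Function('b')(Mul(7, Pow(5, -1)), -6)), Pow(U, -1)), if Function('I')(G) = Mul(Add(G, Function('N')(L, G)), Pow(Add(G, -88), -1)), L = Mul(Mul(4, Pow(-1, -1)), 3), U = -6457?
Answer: Rational(-353, 2795881) ≈ -0.00012626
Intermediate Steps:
L = -12 (L = Mul(Mul(4, -1), 3) = Mul(-4, 3) = -12)
Function('N')(W, c) = Mul(6, W)
Function('I')(G) = Mul(Pow(Add(-88, G), -1), Add(-72, G)) (Function('I')(G) = Mul(Add(G, Mul(6, -12)), Pow(Add(G, -88), -1)) = Mul(Add(G, -72), Pow(Add(-88, G), -1)) = Mul(Add(-72, G), Pow(Add(-88, G), -1)) = Mul(Pow(Add(-88, G), -1), Add(-72, G)))
Mul(Function('I')(Function('b')(Mul(7, Pow(5, -1)), -6)), Pow(U, -1)) = Mul(Mul(Pow(Add(-88, Mul(7, Pow(5, -1))), -1), Add(-72, Mul(7, Pow(5, -1)))), Pow(-6457, -1)) = Mul(Mul(Pow(Add(-88, Mul(7, Rational(1, 5))), -1), Add(-72, Mul(7, Rational(1, 5)))), Rational(-1, 6457)) = Mul(Mul(Pow(Add(-88, Rational(7, 5)), -1), Add(-72, Rational(7, 5))), Rational(-1, 6457)) = Mul(Mul(Pow(Rational(-433, 5), -1), Rational(-353, 5)), Rational(-1, 6457)) = Mul(Mul(Rational(-5, 433), Rational(-353, 5)), Rational(-1, 6457)) = Mul(Rational(353, 433), Rational(-1, 6457)) = Rational(-353, 2795881)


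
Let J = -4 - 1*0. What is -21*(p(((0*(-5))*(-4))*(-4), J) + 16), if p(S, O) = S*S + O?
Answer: -252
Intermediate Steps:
J = -4 (J = -4 + 0 = -4)
p(S, O) = O + S² (p(S, O) = S² + O = O + S²)
-21*(p(((0*(-5))*(-4))*(-4), J) + 16) = -21*((-4 + (((0*(-5))*(-4))*(-4))²) + 16) = -21*((-4 + ((0*(-4))*(-4))²) + 16) = -21*((-4 + (0*(-4))²) + 16) = -21*((-4 + 0²) + 16) = -21*((-4 + 0) + 16) = -21*(-4 + 16) = -21*12 = -252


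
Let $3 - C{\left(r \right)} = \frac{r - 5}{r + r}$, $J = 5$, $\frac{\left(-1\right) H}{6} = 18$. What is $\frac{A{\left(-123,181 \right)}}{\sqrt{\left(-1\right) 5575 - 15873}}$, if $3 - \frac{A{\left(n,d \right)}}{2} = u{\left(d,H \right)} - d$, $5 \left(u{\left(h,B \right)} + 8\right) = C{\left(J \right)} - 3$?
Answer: $- \frac{96 i \sqrt{5362}}{2681} \approx - 2.622 i$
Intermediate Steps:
$H = -108$ ($H = \left(-6\right) 18 = -108$)
$C{\left(r \right)} = 3 - \frac{-5 + r}{2 r}$ ($C{\left(r \right)} = 3 - \frac{r - 5}{r + r} = 3 - \frac{-5 + r}{2 r}$)
$u{\left(h,B \right)} = -8$ ($u{\left(h,B \right)} = -8 + \frac{\frac{5 \left(1 + 5\right)}{2 \cdot 5} - 3}{5} = -8 + \frac{\frac{5}{2} \cdot \frac{1}{5} \cdot 6 - 3}{5} = -8 + \frac{3 - 3}{5} = -8 + \frac{1}{5} \cdot 0 = -8 + 0 = -8$)
$A{\left(n,d \right)} = 22 + 2 d$ ($A{\left(n,d \right)} = 6 - 2 \left(-8 - d\right) = 6 + \left(16 + 2 d\right) = 22 + 2 d$)
$\frac{A{\left(-123,181 \right)}}{\sqrt{\left(-1\right) 5575 - 15873}} = \frac{22 + 2 \cdot 181}{\sqrt{\left(-1\right) 5575 - 15873}} = \frac{22 + 362}{\sqrt{-5575 - 15873}} = \frac{384}{\sqrt{-21448}} = \frac{384}{2 i \sqrt{5362}} = 384 \left(- \frac{i \sqrt{5362}}{10724}\right) = - \frac{96 i \sqrt{5362}}{2681}$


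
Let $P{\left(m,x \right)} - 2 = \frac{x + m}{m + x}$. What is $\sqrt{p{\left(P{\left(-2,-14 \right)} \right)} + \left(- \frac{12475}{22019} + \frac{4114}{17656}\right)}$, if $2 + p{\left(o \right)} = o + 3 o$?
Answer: $\frac{\sqrt{91311811708314099}}{97191866} \approx 3.1091$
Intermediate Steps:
$P{\left(m,x \right)} = 3$ ($P{\left(m,x \right)} = 2 + \frac{x + m}{m + x} = 2 + \frac{m + x}{m + x} = 2 + 1 = 3$)
$p{\left(o \right)} = -2 + 4 o$ ($p{\left(o \right)} = -2 + \left(o + 3 o\right) = -2 + 4 o$)
$\sqrt{p{\left(P{\left(-2,-14 \right)} \right)} + \left(- \frac{12475}{22019} + \frac{4114}{17656}\right)} = \sqrt{\left(-2 + 4 \cdot 3\right) + \left(- \frac{12475}{22019} + \frac{4114}{17656}\right)} = \sqrt{\left(-2 + 12\right) + \left(\left(-12475\right) \frac{1}{22019} + 4114 \cdot \frac{1}{17656}\right)} = \sqrt{10 + \left(- \frac{12475}{22019} + \frac{2057}{8828}\right)} = \sqrt{10 - \frac{64836217}{194383732}} = \sqrt{\frac{1879001103}{194383732}} = \frac{\sqrt{91311811708314099}}{97191866}$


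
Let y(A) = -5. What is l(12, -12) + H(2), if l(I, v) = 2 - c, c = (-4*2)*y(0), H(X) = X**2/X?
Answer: -36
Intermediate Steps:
H(X) = X
c = 40 (c = -4*2*(-5) = -8*(-5) = 40)
l(I, v) = -38 (l(I, v) = 2 - 1*40 = 2 - 40 = -38)
l(12, -12) + H(2) = -38 + 2 = -36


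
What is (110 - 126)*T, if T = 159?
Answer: -2544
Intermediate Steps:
(110 - 126)*T = (110 - 126)*159 = -16*159 = -2544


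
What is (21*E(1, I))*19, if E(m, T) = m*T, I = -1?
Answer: -399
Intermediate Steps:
E(m, T) = T*m
(21*E(1, I))*19 = (21*(-1*1))*19 = (21*(-1))*19 = -21*19 = -399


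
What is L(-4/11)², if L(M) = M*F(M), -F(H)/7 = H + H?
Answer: 50176/14641 ≈ 3.4271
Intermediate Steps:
F(H) = -14*H (F(H) = -7*(H + H) = -14*H)
L(M) = -14*M² (L(M) = M*(-14*M) = -14*M²)
L(-4/11)² = (-14*(-4/11)²)² = (-14*16/121)² = (-224/121)² = 50176/14641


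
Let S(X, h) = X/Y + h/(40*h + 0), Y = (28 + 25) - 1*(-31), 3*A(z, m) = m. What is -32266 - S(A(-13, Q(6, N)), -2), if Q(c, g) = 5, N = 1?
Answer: -81310433/2520 ≈ -32266.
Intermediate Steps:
A(z, m) = m/3
Y = 84 (Y = 53 + 31 = 84)
S(X, h) = 1/40 + X/84 (S(X, h) = X/84 + h/(40*h + 0) = X*(1/84) + h/((40*h)) = X/84 + h*(1/(40*h)) = X/84 + 1/40 = 1/40 + X/84)
-32266 - S(A(-13, Q(6, N)), -2) = -32266 - (1/40 + ((1/3)*5)/84) = -32266 - (1/40 + (1/84)*(5/3)) = -32266 - (1/40 + 5/252) = -32266 - 1*113/2520 = -32266 - 113/2520 = -81310433/2520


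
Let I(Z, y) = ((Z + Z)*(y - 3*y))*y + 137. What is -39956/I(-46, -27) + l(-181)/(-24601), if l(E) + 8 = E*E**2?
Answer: 795222229921/3303250073 ≈ 240.74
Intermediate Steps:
l(E) = -8 + E**3 (l(E) = -8 + E*E**2 = -8 + E**3)
I(Z, y) = 137 - 4*Z*y**2 (I(Z, y) = ((2*Z)*(-2*y))*y + 137 = (-4*Z*y)*y + 137 = -4*Z*y**2 + 137 = 137 - 4*Z*y**2)
-39956/I(-46, -27) + l(-181)/(-24601) = -39956/(137 - 4*(-46)*(-27)**2) + (-8 + (-181)**3)/(-24601) = -39956/(137 - 4*(-46)*729) + (-8 - 5929741)*(-1/24601) = -39956/(137 + 134136) - 5929749*(-1/24601) = -39956/134273 + 5929749/24601 = 795222229921/3303250073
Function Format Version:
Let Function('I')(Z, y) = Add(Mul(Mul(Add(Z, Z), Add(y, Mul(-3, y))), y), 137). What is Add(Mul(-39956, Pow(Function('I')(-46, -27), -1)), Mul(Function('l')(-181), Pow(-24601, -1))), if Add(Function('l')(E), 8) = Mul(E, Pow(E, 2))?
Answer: Rational(795222229921, 3303250073) ≈ 240.74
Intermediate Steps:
Function('l')(E) = Add(-8, Pow(E, 3)) (Function('l')(E) = Add(-8, Mul(E, Pow(E, 2))) = Add(-8, Pow(E, 3)))
Function('I')(Z, y) = Add(137, Mul(-4, Z, Pow(y, 2))) (Function('I')(Z, y) = Add(Mul(Mul(Mul(2, Z), Mul(-2, y)), y), 137) = Add(Mul(Mul(-4, Z, y), y), 137) = Add(Mul(-4, Z, Pow(y, 2)), 137) = Add(137, Mul(-4, Z, Pow(y, 2))))
Add(Mul(-39956, Pow(Function('I')(-46, -27), -1)), Mul(Function('l')(-181), Pow(-24601, -1))) = Add(Mul(-39956, Pow(Add(137, Mul(-4, -46, Pow(-27, 2))), -1)), Mul(Add(-8, Pow(-181, 3)), Pow(-24601, -1))) = Add(Mul(-39956, Pow(Add(137, Mul(-4, -46, 729)), -1)), Mul(Add(-8, -5929741), Rational(-1, 24601))) = Add(Mul(-39956, Pow(Add(137, 134136), -1)), Mul(-5929749, Rational(-1, 24601))) = Add(Mul(-39956, Pow(134273, -1)), Rational(5929749, 24601)) = Add(Mul(-39956, Rational(1, 134273)), Rational(5929749, 24601)) = Add(Rational(-39956, 134273), Rational(5929749, 24601)) = Rational(795222229921, 3303250073)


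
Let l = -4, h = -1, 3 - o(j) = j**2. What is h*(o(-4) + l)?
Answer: 17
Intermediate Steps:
o(j) = 3 - j**2
h*(o(-4) + l) = -((3 - 1*(-4)**2) - 4) = -((3 - 1*16) - 4) = -((3 - 16) - 4) = -(-13 - 4) = -1*(-17) = 17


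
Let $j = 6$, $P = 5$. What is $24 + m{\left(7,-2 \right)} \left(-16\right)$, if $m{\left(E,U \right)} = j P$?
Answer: $-456$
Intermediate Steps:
$m{\left(E,U \right)} = 30$ ($m{\left(E,U \right)} = 6 \cdot 5 = 30$)
$24 + m{\left(7,-2 \right)} \left(-16\right) = 24 + 30 \left(-16\right) = 24 - 480 = -456$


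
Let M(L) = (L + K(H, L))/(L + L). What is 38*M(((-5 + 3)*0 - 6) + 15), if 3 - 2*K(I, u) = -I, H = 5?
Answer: 247/9 ≈ 27.444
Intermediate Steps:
K(I, u) = 3/2 + I/2 (K(I, u) = 3/2 - (-1)*I/2 = 3/2 + I/2)
M(L) = (4 + L)/(2*L) (M(L) = (L + (3/2 + (½)*5))/(L + L) = (L + (3/2 + 5/2))/((2*L)) = (L + 4)*(1/(2*L)) = (4 + L)*(1/(2*L)) = (4 + L)/(2*L))
38*M(((-5 + 3)*0 - 6) + 15) = 38*((4 + (((-5 + 3)*0 - 6) + 15))/(2*(((-5 + 3)*0 - 6) + 15))) = 38*((4 + ((-2*0 - 6) + 15))/(2*((-2*0 - 6) + 15))) = 38*((4 + ((0 - 6) + 15))/(2*((0 - 6) + 15))) = 38*((4 + (-6 + 15))/(2*(-6 + 15))) = 38*((½)*(4 + 9)/9) = 38*((½)*(⅑)*13) = 38*(13/18) = 247/9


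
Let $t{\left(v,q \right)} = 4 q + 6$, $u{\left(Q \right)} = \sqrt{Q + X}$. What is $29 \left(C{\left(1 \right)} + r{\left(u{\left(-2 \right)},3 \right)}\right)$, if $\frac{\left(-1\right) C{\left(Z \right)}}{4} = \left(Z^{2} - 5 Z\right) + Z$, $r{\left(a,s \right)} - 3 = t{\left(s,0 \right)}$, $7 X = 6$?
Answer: $609$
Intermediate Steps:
$X = \frac{6}{7}$ ($X = \frac{1}{7} \cdot 6 = \frac{6}{7} \approx 0.85714$)
$u{\left(Q \right)} = \sqrt{\frac{6}{7} + Q}$ ($u{\left(Q \right)} = \sqrt{Q + \frac{6}{7}} = \sqrt{\frac{6}{7} + Q}$)
$t{\left(v,q \right)} = 6 + 4 q$
$r{\left(a,s \right)} = 9$ ($r{\left(a,s \right)} = 3 + \left(6 + 4 \cdot 0\right) = 3 + \left(6 + 0\right) = 3 + 6 = 9$)
$C{\left(Z \right)} = - 4 Z^{2} + 16 Z$ ($C{\left(Z \right)} = - 4 \left(\left(Z^{2} - 5 Z\right) + Z\right) = - 4 \left(Z^{2} - 4 Z\right) = - 4 Z^{2} + 16 Z$)
$29 \left(C{\left(1 \right)} + r{\left(u{\left(-2 \right)},3 \right)}\right) = 29 \left(4 \cdot 1 \left(4 - 1\right) + 9\right) = 29 \left(4 \cdot 1 \cdot 3 + 9\right) = 29 \left(12 + 9\right) = 29 \cdot 21 = 609$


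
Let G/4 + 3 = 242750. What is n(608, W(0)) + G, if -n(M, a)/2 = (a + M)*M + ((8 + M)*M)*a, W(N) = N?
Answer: 231660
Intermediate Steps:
n(M, a) = -2*M*(M + a) - 2*M*a*(8 + M) (n(M, a) = -2*((a + M)*M + ((8 + M)*M)*a) = -2*((M + a)*M + (M*(8 + M))*a) = -2*(M*(M + a) + M*a*(8 + M)) = -2*M*(M + a) - 2*M*a*(8 + M))
G = 970988 (G = -12 + 4*242750 = -12 + 971000 = 970988)
n(608, W(0)) + G = -2*608*(608 + 9*0 + 608*0) + 970988 = -2*608*(608 + 0 + 0) + 970988 = -2*608*608 + 970988 = -739328 + 970988 = 231660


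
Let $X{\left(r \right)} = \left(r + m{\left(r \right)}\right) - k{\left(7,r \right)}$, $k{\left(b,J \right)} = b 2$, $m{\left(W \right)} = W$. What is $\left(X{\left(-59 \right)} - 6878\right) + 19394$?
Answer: $12384$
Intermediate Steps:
$k{\left(b,J \right)} = 2 b$
$X{\left(r \right)} = -14 + 2 r$ ($X{\left(r \right)} = \left(r + r\right) - 2 \cdot 7 = 2 r - 14 = -14 + 2 r$)
$\left(X{\left(-59 \right)} - 6878\right) + 19394 = \left(\left(-14 + 2 \left(-59\right)\right) - 6878\right) + 19394 = \left(\left(-14 - 118\right) - 6878\right) + 19394 = \left(-132 - 6878\right) + 19394 = -7010 + 19394 = 12384$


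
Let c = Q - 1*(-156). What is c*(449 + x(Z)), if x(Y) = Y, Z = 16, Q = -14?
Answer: 66030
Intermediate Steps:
c = 142 (c = -14 - 1*(-156) = -14 + 156 = 142)
c*(449 + x(Z)) = 142*(449 + 16) = 142*465 = 66030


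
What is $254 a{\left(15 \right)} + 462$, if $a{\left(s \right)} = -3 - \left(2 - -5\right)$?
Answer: $-2078$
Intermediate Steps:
$a{\left(s \right)} = -10$ ($a{\left(s \right)} = -3 - \left(2 + 5\right) = -3 - 7 = -10$)
$254 a{\left(15 \right)} + 462 = 254 \left(-10\right) + 462 = -2540 + 462 = -2078$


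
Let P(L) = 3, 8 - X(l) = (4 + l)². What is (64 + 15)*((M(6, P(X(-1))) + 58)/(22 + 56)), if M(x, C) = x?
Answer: 2528/39 ≈ 64.821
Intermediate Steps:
X(l) = 8 - (4 + l)²
(64 + 15)*((M(6, P(X(-1))) + 58)/(22 + 56)) = (64 + 15)*((6 + 58)/(22 + 56)) = 79*(64/78) = 79*(64*(1/78)) = 79*(32/39) = 2528/39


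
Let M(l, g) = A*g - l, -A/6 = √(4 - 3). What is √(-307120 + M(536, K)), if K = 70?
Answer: 2*I*√77019 ≈ 555.05*I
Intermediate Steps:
A = -6 (A = -6*√(4 - 3) = -6*√1 = -6*1 = -6)
M(l, g) = -l - 6*g (M(l, g) = -6*g - l = -l - 6*g)
√(-307120 + M(536, K)) = √(-307120 + (-1*536 - 6*70)) = √(-307120 + (-536 - 420)) = √(-307120 - 956) = √(-308076) = 2*I*√77019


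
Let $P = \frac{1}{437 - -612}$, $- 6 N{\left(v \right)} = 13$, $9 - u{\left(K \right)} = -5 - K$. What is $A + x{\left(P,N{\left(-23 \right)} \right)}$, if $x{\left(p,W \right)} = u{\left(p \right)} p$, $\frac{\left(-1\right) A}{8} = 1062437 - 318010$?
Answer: $- \frac{6553345707129}{1100401} \approx -5.9554 \cdot 10^{6}$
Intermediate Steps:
$u{\left(K \right)} = 14 + K$ ($u{\left(K \right)} = 9 - \left(-5 - K\right) = 9 + \left(5 + K\right) = 14 + K$)
$N{\left(v \right)} = - \frac{13}{6}$ ($N{\left(v \right)} = \left(- \frac{1}{6}\right) 13 = - \frac{13}{6}$)
$A = -5955416$ ($A = - 8 \left(1062437 - 318010\right) = \left(-8\right) 744427 = -5955416$)
$P = \frac{1}{1049}$ ($P = \frac{1}{437 + 612} = \frac{1}{1049} \approx 0.00095329$)
$x{\left(p,W \right)} = p \left(14 + p\right)$ ($x{\left(p,W \right)} = \left(14 + p\right) p = p \left(14 + p\right)$)
$A + x{\left(P,N{\left(-23 \right)} \right)} = -5955416 + \frac{14 + \frac{1}{1049}}{1049} = -5955416 + \frac{1}{1049} \cdot \frac{14687}{1049} = -5955416 + \frac{14687}{1100401} = - \frac{6553345707129}{1100401}$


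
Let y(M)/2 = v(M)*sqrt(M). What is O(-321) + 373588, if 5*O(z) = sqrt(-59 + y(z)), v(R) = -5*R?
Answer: 373588 + sqrt(-59 + 3210*I*sqrt(321))/5 ≈ 3.7362e+5 + 33.933*I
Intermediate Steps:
y(M) = -10*M**(3/2) (y(M) = 2*((-5*M)*sqrt(M)) = 2*(-5*M**(3/2)) = -10*M**(3/2))
O(z) = sqrt(-59 - 10*z**(3/2))/5
O(-321) + 373588 = sqrt(-59 - (-3210)*I*sqrt(321))/5 + 373588 = sqrt(-59 + 3210*I*sqrt(321))/5 + 373588 = 373588 + sqrt(-59 + 3210*I*sqrt(321))/5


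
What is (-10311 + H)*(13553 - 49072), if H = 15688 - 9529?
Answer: 147474888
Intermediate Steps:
H = 6159
(-10311 + H)*(13553 - 49072) = (-10311 + 6159)*(13553 - 49072) = -4152*(-35519) = 147474888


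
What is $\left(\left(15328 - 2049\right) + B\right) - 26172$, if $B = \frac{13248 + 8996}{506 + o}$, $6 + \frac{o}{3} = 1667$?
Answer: $- \frac{70747433}{5489} \approx -12889.0$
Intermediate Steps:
$o = 4983$ ($o = -18 + 3 \cdot 1667 = -18 + 5001 = 4983$)
$B = \frac{22244}{5489}$ ($B = \frac{13248 + 8996}{506 + 4983} = \frac{22244}{5489} \approx 4.0525$)
$\left(\left(15328 - 2049\right) + B\right) - 26172 = \left(\left(15328 - 2049\right) + \frac{22244}{5489}\right) - 26172 = \left(13279 + \frac{22244}{5489}\right) - 26172 = \frac{72910675}{5489} - 26172 = - \frac{70747433}{5489}$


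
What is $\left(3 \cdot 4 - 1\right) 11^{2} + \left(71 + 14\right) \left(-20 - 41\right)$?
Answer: $-3854$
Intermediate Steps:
$\left(3 \cdot 4 - 1\right) 11^{2} + \left(71 + 14\right) \left(-20 - 41\right) = \left(12 - 1\right) 121 + 85 \left(-61\right) = 11 \cdot 121 - 5185 = 1331 - 5185 = -3854$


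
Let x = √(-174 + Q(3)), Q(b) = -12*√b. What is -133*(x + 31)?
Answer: -4123 - 133*I*√(174 + 12*√3) ≈ -4123.0 - 1856.2*I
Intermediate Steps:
x = √(-174 - 12*√3) ≈ 13.957*I
-133*(x + 31) = -133*(√(-174 - 12*√3) + 31) = -133*(31 + √(-174 - 12*√3)) = -4123 - 133*√(-174 - 12*√3)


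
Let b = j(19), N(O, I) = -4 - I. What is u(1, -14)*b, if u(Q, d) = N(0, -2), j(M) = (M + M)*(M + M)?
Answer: -2888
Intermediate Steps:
j(M) = 4*M**2 (j(M) = (2*M)*(2*M) = 4*M**2)
u(Q, d) = -2 (u(Q, d) = -4 - 1*(-2) = -4 + 2 = -2)
b = 1444 (b = 4*19**2 = 4*361 = 1444)
u(1, -14)*b = -2*1444 = -2888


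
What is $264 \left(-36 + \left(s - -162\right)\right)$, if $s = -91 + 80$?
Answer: $30360$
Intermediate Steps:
$s = -11$
$264 \left(-36 + \left(s - -162\right)\right) = 264 \left(-36 - -151\right) = 264 \left(-36 + \left(-11 + 162\right)\right) = 264 \left(-36 + 151\right) = 264 \cdot 115 = 30360$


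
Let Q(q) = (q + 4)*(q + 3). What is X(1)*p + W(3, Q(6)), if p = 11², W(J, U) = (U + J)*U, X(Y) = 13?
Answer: 9943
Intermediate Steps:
Q(q) = (3 + q)*(4 + q) (Q(q) = (4 + q)*(3 + q) = (3 + q)*(4 + q))
W(J, U) = U*(J + U) (W(J, U) = (J + U)*U = U*(J + U))
p = 121
X(1)*p + W(3, Q(6)) = 13*121 + (12 + 6² + 7*6)*(3 + (12 + 6² + 7*6)) = 1573 + (12 + 36 + 42)*(3 + (12 + 36 + 42)) = 1573 + 90*(3 + 90) = 1573 + 90*93 = 1573 + 8370 = 9943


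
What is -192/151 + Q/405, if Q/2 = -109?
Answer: -110678/61155 ≈ -1.8098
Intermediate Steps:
Q = -218 (Q = 2*(-109) = -218)
-192/151 + Q/405 = -192/151 - 218/405 = -110678/61155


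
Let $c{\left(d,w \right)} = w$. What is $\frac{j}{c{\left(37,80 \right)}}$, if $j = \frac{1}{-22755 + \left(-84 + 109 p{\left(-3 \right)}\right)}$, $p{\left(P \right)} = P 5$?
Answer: $- \frac{1}{1957920} \approx -5.1075 \cdot 10^{-7}$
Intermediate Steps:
$p{\left(P \right)} = 5 P$
$j = - \frac{1}{24474}$ ($j = \frac{1}{-22755 + \left(-84 + 109 \cdot 5 \left(-3\right)\right)} = \frac{1}{-22755 + \left(-84 + 109 \left(-15\right)\right)} = \frac{1}{-22755 - 1719} = \frac{1}{-24474} = - \frac{1}{24474} \approx -4.086 \cdot 10^{-5}$)
$\frac{j}{c{\left(37,80 \right)}} = - \frac{1}{24474 \cdot 80} = \left(- \frac{1}{24474}\right) \frac{1}{80} = - \frac{1}{1957920}$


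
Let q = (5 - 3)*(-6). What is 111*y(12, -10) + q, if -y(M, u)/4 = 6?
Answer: -2676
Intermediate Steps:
y(M, u) = -24 (y(M, u) = -4*6 = -24)
q = -12 (q = 2*(-6) = -12)
111*y(12, -10) + q = 111*(-24) - 12 = -2664 - 12 = -2676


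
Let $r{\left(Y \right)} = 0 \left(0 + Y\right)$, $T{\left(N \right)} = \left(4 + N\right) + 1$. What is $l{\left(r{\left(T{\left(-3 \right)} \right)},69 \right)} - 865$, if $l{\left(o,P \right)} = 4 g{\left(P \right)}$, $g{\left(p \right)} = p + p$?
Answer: $-313$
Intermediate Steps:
$T{\left(N \right)} = 5 + N$
$g{\left(p \right)} = 2 p$
$r{\left(Y \right)} = 0$ ($r{\left(Y \right)} = 0 Y = 0$)
$l{\left(o,P \right)} = 8 P$ ($l{\left(o,P \right)} = 4 \cdot 2 P = 8 P$)
$l{\left(r{\left(T{\left(-3 \right)} \right)},69 \right)} - 865 = 8 \cdot 69 - 865 = 552 - 865 = -313$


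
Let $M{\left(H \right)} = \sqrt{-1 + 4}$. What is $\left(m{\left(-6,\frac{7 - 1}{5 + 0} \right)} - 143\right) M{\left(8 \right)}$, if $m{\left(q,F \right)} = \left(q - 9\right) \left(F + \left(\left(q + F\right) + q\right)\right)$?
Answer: $\sqrt{3} \approx 1.732$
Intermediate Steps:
$M{\left(H \right)} = \sqrt{3}$
$m{\left(q,F \right)} = \left(-9 + q\right) \left(2 F + 2 q\right)$ ($m{\left(q,F \right)} = \left(-9 + q\right) \left(F + \left(\left(F + q\right) + q\right)\right) = \left(-9 + q\right) \left(F + \left(F + 2 q\right)\right) = \left(-9 + q\right) \left(2 F + 2 q\right)$)
$\left(m{\left(-6,\frac{7 - 1}{5 + 0} \right)} - 143\right) M{\left(8 \right)} = \left(\left(- 18 \frac{7 - 1}{5 + 0} - -108 + 2 \left(-6\right)^{2} + 2 \frac{7 - 1}{5 + 0} \left(-6\right)\right) - 143\right) \sqrt{3} = \left(\left(- 18 \cdot \frac{6}{5} + 108 + 2 \cdot 36 + 2 \cdot \frac{6}{5} \left(-6\right)\right) - 143\right) \sqrt{3} = \left(\left(- 18 \cdot 6 \cdot \frac{1}{5} + 108 + 72 + 2 \cdot 6 \cdot \frac{1}{5} \left(-6\right)\right) - 143\right) \sqrt{3} = \left(\left(\left(-18\right) \frac{6}{5} + 108 + 72 + 2 \cdot \frac{6}{5} \left(-6\right)\right) - 143\right) \sqrt{3} = \left(\left(- \frac{108}{5} + 108 + 72 - \frac{72}{5}\right) - 143\right) \sqrt{3} = \left(144 - 143\right) \sqrt{3} = 1 \sqrt{3} = \sqrt{3}$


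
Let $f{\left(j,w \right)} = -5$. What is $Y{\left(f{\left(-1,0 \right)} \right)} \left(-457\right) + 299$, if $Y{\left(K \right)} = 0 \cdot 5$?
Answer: $299$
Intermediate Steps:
$Y{\left(K \right)} = 0$
$Y{\left(f{\left(-1,0 \right)} \right)} \left(-457\right) + 299 = 0 \left(-457\right) + 299 = 0 + 299 = 299$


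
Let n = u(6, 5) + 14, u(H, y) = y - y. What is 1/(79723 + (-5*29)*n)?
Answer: 1/77693 ≈ 1.2871e-5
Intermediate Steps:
u(H, y) = 0
n = 14 (n = 0 + 14 = 14)
1/(79723 + (-5*29)*n) = 1/(79723 - 5*29*14) = 1/(79723 - 145*14) = 1/(79723 - 2030) = 1/77693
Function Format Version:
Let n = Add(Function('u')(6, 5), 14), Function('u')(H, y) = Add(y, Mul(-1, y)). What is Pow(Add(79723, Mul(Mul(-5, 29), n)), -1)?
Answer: Rational(1, 77693) ≈ 1.2871e-5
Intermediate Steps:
Function('u')(H, y) = 0
n = 14 (n = Add(0, 14) = 14)
Pow(Add(79723, Mul(Mul(-5, 29), n)), -1) = Pow(Add(79723, Mul(Mul(-5, 29), 14)), -1) = Pow(Add(79723, Mul(-145, 14)), -1) = Pow(Add(79723, -2030), -1) = Pow(77693, -1) = Rational(1, 77693)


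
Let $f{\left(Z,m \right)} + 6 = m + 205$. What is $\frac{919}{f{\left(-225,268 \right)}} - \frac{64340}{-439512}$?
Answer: $\frac{108489577}{51313026} \approx 2.1143$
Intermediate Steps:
$f{\left(Z,m \right)} = 199 + m$ ($f{\left(Z,m \right)} = -6 + \left(m + 205\right) = -6 + \left(205 + m\right) = 199 + m$)
$\frac{919}{f{\left(-225,268 \right)}} - \frac{64340}{-439512} = \frac{919}{199 + 268} - \frac{64340}{-439512} = \frac{919}{467} - - \frac{16085}{109878} = 919 \cdot \frac{1}{467} + \frac{16085}{109878} = \frac{919}{467} + \frac{16085}{109878} = \frac{108489577}{51313026}$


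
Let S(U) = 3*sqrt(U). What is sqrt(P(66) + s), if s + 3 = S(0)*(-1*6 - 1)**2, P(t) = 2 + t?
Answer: sqrt(65) ≈ 8.0623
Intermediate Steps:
s = -3 (s = -3 + (3*sqrt(0))*(-1*6 - 1)**2 = -3 + (3*0)*(-6 - 1)**2 = -3 + 0*(-7)**2 = -3 + 0*49 = -3 + 0 = -3)
sqrt(P(66) + s) = sqrt((2 + 66) - 3) = sqrt(68 - 3) = sqrt(65)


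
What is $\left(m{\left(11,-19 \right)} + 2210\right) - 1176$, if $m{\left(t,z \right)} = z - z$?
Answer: $1034$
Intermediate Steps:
$m{\left(t,z \right)} = 0$
$\left(m{\left(11,-19 \right)} + 2210\right) - 1176 = \left(0 + 2210\right) - 1176 = 2210 - 1176 = 1034$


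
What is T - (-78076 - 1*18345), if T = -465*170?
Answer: 17371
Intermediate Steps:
T = -79050
T - (-78076 - 1*18345) = -79050 - (-78076 - 1*18345) = -79050 - (-78076 - 18345) = -79050 - 1*(-96421) = -79050 + 96421 = 17371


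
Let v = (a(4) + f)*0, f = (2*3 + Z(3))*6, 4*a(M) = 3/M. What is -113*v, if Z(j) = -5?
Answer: 0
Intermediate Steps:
a(M) = 3/(4*M) (a(M) = (3/M)/4 = 3/(4*M))
f = 6 (f = (2*3 - 5)*6 = (6 - 5)*6 = 1*6 = 6)
v = 0 (v = ((¾)/4 + 6)*0 = ((¾)*(¼) + 6)*0 = (3/16 + 6)*0 = (99/16)*0 = 0)
-113*v = -113*0 = 0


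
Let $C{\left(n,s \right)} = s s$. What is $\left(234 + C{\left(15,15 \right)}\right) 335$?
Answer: $153765$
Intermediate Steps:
$C{\left(n,s \right)} = s^{2}$
$\left(234 + C{\left(15,15 \right)}\right) 335 = \left(234 + 15^{2}\right) 335 = \left(234 + 225\right) 335 = 459 \cdot 335 = 153765$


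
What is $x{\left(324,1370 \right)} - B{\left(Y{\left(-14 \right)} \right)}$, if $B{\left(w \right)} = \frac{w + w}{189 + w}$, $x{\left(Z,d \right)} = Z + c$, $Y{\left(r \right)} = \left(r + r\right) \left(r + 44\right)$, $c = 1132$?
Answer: $\frac{45056}{31} \approx 1453.4$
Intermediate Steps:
$Y{\left(r \right)} = 2 r \left(44 + r\right)$
$x{\left(Z,d \right)} = 1132 + Z$ ($x{\left(Z,d \right)} = Z + 1132 = 1132 + Z$)
$B{\left(w \right)} = \frac{2 w}{189 + w}$
$x{\left(324,1370 \right)} - B{\left(Y{\left(-14 \right)} \right)} = \left(1132 + 324\right) - \frac{2 \cdot 2 \left(-14\right) \left(44 - 14\right)}{189 + 2 \left(-14\right) \left(44 - 14\right)} = 1456 - \frac{2 \cdot 2 \left(-14\right) 30}{189 + 2 \left(-14\right) 30} = 1456 - 2 \left(-840\right) \frac{1}{189 - 840} = 1456 - 2 \left(-840\right) \frac{1}{-651} = 1456 - 2 \left(-840\right) \left(- \frac{1}{651}\right) = 1456 - \frac{80}{31} = \frac{45056}{31}$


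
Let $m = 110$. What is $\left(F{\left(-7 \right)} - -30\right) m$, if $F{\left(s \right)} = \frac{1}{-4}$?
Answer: $\frac{6545}{2} \approx 3272.5$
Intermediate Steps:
$F{\left(s \right)} = - \frac{1}{4}$
$\left(F{\left(-7 \right)} - -30\right) m = \left(- \frac{1}{4} - -30\right) 110 = \left(- \frac{1}{4} + \left(-26 + 56\right)\right) 110 = \left(- \frac{1}{4} + 30\right) 110 = \frac{119}{4} \cdot 110 = \frac{6545}{2}$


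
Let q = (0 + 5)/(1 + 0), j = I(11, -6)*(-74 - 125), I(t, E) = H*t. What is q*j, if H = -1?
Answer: 10945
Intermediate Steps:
I(t, E) = -t
j = 2189 (j = (-1*11)*(-74 - 125) = -11*(-199) = 2189)
q = 5 (q = 5/1 = 5*1 = 5)
q*j = 5*2189 = 10945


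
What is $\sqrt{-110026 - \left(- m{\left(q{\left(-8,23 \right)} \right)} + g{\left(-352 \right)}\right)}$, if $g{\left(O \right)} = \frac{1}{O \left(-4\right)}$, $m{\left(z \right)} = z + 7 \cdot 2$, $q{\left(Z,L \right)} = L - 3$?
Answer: $\frac{i \sqrt{3407112214}}{176} \approx 331.65 i$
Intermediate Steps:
$q{\left(Z,L \right)} = -3 + L$
$m{\left(z \right)} = 14 + z$ ($m{\left(z \right)} = z + 14 = 14 + z$)
$g{\left(O \right)} = - \frac{1}{4 O}$ ($g{\left(O \right)} = \frac{1}{\left(-4\right) O} = - \frac{1}{4 O}$)
$\sqrt{-110026 - \left(- m{\left(q{\left(-8,23 \right)} \right)} + g{\left(-352 \right)}\right)} = \sqrt{-110026 + \left(\left(14 + \left(-3 + 23\right)\right) - - \frac{1}{4 \left(-352\right)}\right)} = \sqrt{-110026 + \left(\left(14 + 20\right) - \left(- \frac{1}{4}\right) \left(- \frac{1}{352}\right)\right)} = \sqrt{-110026 + \left(34 - \frac{1}{1408}\right)} = \sqrt{-110026 + \frac{47871}{1408}} = \sqrt{- \frac{154868737}{1408}} = \frac{i \sqrt{3407112214}}{176}$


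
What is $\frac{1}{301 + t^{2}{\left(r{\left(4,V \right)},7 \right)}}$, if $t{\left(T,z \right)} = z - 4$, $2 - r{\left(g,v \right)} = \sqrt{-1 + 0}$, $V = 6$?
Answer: $\frac{1}{310} \approx 0.0032258$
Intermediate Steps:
$r{\left(g,v \right)} = 2 - i$ ($r{\left(g,v \right)} = 2 - \sqrt{-1 + 0} = 2 - \sqrt{-1} = 2 - i$)
$t{\left(T,z \right)} = -4 + z$ ($t{\left(T,z \right)} = z - 4 = -4 + z$)
$\frac{1}{301 + t^{2}{\left(r{\left(4,V \right)},7 \right)}} = \frac{1}{301 + \left(-4 + 7\right)^{2}} = \frac{1}{301 + 3^{2}} = \frac{1}{301 + 9} = \frac{1}{310}$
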